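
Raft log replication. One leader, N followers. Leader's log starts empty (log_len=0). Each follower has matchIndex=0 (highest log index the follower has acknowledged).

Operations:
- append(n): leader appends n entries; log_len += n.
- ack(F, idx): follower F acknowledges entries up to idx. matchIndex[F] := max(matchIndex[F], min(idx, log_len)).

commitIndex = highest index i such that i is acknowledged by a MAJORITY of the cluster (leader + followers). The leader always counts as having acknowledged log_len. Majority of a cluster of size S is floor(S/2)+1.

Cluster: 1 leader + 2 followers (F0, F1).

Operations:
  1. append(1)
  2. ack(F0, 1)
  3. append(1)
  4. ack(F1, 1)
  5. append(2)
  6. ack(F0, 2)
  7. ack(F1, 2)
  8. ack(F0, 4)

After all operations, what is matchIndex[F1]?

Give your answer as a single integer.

Answer: 2

Derivation:
Op 1: append 1 -> log_len=1
Op 2: F0 acks idx 1 -> match: F0=1 F1=0; commitIndex=1
Op 3: append 1 -> log_len=2
Op 4: F1 acks idx 1 -> match: F0=1 F1=1; commitIndex=1
Op 5: append 2 -> log_len=4
Op 6: F0 acks idx 2 -> match: F0=2 F1=1; commitIndex=2
Op 7: F1 acks idx 2 -> match: F0=2 F1=2; commitIndex=2
Op 8: F0 acks idx 4 -> match: F0=4 F1=2; commitIndex=4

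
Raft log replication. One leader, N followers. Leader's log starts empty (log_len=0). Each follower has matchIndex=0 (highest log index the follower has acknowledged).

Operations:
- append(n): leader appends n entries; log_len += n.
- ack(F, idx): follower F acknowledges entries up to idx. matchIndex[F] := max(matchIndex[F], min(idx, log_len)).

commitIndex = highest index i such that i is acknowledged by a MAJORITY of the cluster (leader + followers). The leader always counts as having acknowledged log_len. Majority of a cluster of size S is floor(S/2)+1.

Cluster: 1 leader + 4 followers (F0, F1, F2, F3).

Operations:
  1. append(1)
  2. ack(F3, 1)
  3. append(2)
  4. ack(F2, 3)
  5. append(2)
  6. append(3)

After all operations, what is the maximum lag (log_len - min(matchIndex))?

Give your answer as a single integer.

Answer: 8

Derivation:
Op 1: append 1 -> log_len=1
Op 2: F3 acks idx 1 -> match: F0=0 F1=0 F2=0 F3=1; commitIndex=0
Op 3: append 2 -> log_len=3
Op 4: F2 acks idx 3 -> match: F0=0 F1=0 F2=3 F3=1; commitIndex=1
Op 5: append 2 -> log_len=5
Op 6: append 3 -> log_len=8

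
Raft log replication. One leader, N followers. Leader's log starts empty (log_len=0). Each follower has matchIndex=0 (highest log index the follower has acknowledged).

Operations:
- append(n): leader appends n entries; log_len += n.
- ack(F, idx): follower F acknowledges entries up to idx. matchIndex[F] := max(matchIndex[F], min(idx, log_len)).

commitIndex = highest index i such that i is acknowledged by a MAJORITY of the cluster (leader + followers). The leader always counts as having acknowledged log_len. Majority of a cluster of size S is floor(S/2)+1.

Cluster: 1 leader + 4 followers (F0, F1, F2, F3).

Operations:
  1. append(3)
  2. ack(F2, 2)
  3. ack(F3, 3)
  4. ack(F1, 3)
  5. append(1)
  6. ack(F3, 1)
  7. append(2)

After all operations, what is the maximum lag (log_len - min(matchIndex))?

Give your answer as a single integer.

Answer: 6

Derivation:
Op 1: append 3 -> log_len=3
Op 2: F2 acks idx 2 -> match: F0=0 F1=0 F2=2 F3=0; commitIndex=0
Op 3: F3 acks idx 3 -> match: F0=0 F1=0 F2=2 F3=3; commitIndex=2
Op 4: F1 acks idx 3 -> match: F0=0 F1=3 F2=2 F3=3; commitIndex=3
Op 5: append 1 -> log_len=4
Op 6: F3 acks idx 1 -> match: F0=0 F1=3 F2=2 F3=3; commitIndex=3
Op 7: append 2 -> log_len=6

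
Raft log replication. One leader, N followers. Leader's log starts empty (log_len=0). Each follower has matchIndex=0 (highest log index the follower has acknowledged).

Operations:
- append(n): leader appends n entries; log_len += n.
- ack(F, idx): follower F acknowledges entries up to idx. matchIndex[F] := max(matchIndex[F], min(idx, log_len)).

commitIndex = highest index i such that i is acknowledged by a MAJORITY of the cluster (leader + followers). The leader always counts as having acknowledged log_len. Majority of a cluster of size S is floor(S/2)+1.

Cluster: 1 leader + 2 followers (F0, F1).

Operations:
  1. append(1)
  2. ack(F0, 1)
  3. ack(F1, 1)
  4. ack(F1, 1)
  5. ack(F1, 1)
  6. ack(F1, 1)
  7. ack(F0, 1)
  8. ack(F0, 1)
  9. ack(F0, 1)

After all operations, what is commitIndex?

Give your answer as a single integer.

Op 1: append 1 -> log_len=1
Op 2: F0 acks idx 1 -> match: F0=1 F1=0; commitIndex=1
Op 3: F1 acks idx 1 -> match: F0=1 F1=1; commitIndex=1
Op 4: F1 acks idx 1 -> match: F0=1 F1=1; commitIndex=1
Op 5: F1 acks idx 1 -> match: F0=1 F1=1; commitIndex=1
Op 6: F1 acks idx 1 -> match: F0=1 F1=1; commitIndex=1
Op 7: F0 acks idx 1 -> match: F0=1 F1=1; commitIndex=1
Op 8: F0 acks idx 1 -> match: F0=1 F1=1; commitIndex=1
Op 9: F0 acks idx 1 -> match: F0=1 F1=1; commitIndex=1

Answer: 1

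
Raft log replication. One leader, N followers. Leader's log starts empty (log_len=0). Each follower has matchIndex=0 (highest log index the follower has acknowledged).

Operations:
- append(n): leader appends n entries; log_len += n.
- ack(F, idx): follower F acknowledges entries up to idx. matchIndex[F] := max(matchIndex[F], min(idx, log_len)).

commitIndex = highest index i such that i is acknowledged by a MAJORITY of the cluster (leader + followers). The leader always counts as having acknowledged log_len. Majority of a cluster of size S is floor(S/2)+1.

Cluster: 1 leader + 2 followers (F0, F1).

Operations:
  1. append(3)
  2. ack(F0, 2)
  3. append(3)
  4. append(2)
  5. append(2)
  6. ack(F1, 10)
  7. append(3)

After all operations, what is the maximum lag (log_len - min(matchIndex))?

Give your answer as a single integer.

Answer: 11

Derivation:
Op 1: append 3 -> log_len=3
Op 2: F0 acks idx 2 -> match: F0=2 F1=0; commitIndex=2
Op 3: append 3 -> log_len=6
Op 4: append 2 -> log_len=8
Op 5: append 2 -> log_len=10
Op 6: F1 acks idx 10 -> match: F0=2 F1=10; commitIndex=10
Op 7: append 3 -> log_len=13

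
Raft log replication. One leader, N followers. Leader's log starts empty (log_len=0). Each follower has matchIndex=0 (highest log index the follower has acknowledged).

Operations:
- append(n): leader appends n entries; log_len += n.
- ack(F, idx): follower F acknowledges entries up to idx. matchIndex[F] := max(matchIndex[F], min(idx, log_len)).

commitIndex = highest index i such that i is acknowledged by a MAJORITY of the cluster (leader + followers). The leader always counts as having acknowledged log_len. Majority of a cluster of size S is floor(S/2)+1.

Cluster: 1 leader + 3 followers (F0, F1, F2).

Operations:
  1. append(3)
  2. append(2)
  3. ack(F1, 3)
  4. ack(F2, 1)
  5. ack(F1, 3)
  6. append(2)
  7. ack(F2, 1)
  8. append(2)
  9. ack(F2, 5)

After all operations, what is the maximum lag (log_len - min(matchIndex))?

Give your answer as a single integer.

Op 1: append 3 -> log_len=3
Op 2: append 2 -> log_len=5
Op 3: F1 acks idx 3 -> match: F0=0 F1=3 F2=0; commitIndex=0
Op 4: F2 acks idx 1 -> match: F0=0 F1=3 F2=1; commitIndex=1
Op 5: F1 acks idx 3 -> match: F0=0 F1=3 F2=1; commitIndex=1
Op 6: append 2 -> log_len=7
Op 7: F2 acks idx 1 -> match: F0=0 F1=3 F2=1; commitIndex=1
Op 8: append 2 -> log_len=9
Op 9: F2 acks idx 5 -> match: F0=0 F1=3 F2=5; commitIndex=3

Answer: 9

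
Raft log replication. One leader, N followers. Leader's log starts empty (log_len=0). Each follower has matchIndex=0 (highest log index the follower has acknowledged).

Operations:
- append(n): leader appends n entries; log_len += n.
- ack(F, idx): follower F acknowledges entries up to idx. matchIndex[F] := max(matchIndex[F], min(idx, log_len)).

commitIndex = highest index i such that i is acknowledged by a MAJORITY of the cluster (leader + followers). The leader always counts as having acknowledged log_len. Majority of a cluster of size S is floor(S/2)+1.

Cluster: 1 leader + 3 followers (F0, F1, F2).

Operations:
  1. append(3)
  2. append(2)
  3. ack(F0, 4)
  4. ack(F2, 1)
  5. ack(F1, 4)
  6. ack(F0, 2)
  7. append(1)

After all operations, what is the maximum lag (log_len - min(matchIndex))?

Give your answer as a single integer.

Answer: 5

Derivation:
Op 1: append 3 -> log_len=3
Op 2: append 2 -> log_len=5
Op 3: F0 acks idx 4 -> match: F0=4 F1=0 F2=0; commitIndex=0
Op 4: F2 acks idx 1 -> match: F0=4 F1=0 F2=1; commitIndex=1
Op 5: F1 acks idx 4 -> match: F0=4 F1=4 F2=1; commitIndex=4
Op 6: F0 acks idx 2 -> match: F0=4 F1=4 F2=1; commitIndex=4
Op 7: append 1 -> log_len=6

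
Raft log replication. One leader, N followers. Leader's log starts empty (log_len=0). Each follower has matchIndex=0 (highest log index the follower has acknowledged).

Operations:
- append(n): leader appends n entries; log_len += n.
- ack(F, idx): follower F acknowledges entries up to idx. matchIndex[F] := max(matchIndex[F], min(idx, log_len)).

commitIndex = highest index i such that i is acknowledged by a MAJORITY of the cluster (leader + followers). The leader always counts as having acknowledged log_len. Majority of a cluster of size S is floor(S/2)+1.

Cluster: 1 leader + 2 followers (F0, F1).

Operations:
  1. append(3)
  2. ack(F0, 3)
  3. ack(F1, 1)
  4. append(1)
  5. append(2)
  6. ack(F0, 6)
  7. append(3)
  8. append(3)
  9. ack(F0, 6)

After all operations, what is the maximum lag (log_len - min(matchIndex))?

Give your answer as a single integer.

Op 1: append 3 -> log_len=3
Op 2: F0 acks idx 3 -> match: F0=3 F1=0; commitIndex=3
Op 3: F1 acks idx 1 -> match: F0=3 F1=1; commitIndex=3
Op 4: append 1 -> log_len=4
Op 5: append 2 -> log_len=6
Op 6: F0 acks idx 6 -> match: F0=6 F1=1; commitIndex=6
Op 7: append 3 -> log_len=9
Op 8: append 3 -> log_len=12
Op 9: F0 acks idx 6 -> match: F0=6 F1=1; commitIndex=6

Answer: 11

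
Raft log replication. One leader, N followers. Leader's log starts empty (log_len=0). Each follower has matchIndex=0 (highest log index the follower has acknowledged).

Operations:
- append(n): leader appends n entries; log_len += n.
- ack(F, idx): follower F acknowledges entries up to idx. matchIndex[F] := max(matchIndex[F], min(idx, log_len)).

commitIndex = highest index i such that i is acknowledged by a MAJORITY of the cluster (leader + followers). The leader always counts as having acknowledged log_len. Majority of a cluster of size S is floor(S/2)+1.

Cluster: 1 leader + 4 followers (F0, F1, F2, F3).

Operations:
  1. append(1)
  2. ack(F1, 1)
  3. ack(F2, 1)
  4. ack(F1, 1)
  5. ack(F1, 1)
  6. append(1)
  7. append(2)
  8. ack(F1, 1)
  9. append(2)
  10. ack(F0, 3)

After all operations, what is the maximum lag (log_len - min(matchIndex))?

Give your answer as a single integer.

Answer: 6

Derivation:
Op 1: append 1 -> log_len=1
Op 2: F1 acks idx 1 -> match: F0=0 F1=1 F2=0 F3=0; commitIndex=0
Op 3: F2 acks idx 1 -> match: F0=0 F1=1 F2=1 F3=0; commitIndex=1
Op 4: F1 acks idx 1 -> match: F0=0 F1=1 F2=1 F3=0; commitIndex=1
Op 5: F1 acks idx 1 -> match: F0=0 F1=1 F2=1 F3=0; commitIndex=1
Op 6: append 1 -> log_len=2
Op 7: append 2 -> log_len=4
Op 8: F1 acks idx 1 -> match: F0=0 F1=1 F2=1 F3=0; commitIndex=1
Op 9: append 2 -> log_len=6
Op 10: F0 acks idx 3 -> match: F0=3 F1=1 F2=1 F3=0; commitIndex=1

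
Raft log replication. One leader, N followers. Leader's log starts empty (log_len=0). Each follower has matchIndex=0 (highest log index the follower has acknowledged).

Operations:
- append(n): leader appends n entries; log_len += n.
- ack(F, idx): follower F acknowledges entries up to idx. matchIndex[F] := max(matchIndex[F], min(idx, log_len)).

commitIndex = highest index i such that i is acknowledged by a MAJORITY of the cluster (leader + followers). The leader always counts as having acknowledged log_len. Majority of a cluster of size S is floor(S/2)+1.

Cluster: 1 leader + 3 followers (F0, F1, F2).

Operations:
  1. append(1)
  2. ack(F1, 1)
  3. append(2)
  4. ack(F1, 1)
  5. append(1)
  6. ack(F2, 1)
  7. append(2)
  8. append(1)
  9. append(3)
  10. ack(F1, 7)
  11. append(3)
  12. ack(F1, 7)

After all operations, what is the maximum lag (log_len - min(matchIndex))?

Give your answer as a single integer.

Op 1: append 1 -> log_len=1
Op 2: F1 acks idx 1 -> match: F0=0 F1=1 F2=0; commitIndex=0
Op 3: append 2 -> log_len=3
Op 4: F1 acks idx 1 -> match: F0=0 F1=1 F2=0; commitIndex=0
Op 5: append 1 -> log_len=4
Op 6: F2 acks idx 1 -> match: F0=0 F1=1 F2=1; commitIndex=1
Op 7: append 2 -> log_len=6
Op 8: append 1 -> log_len=7
Op 9: append 3 -> log_len=10
Op 10: F1 acks idx 7 -> match: F0=0 F1=7 F2=1; commitIndex=1
Op 11: append 3 -> log_len=13
Op 12: F1 acks idx 7 -> match: F0=0 F1=7 F2=1; commitIndex=1

Answer: 13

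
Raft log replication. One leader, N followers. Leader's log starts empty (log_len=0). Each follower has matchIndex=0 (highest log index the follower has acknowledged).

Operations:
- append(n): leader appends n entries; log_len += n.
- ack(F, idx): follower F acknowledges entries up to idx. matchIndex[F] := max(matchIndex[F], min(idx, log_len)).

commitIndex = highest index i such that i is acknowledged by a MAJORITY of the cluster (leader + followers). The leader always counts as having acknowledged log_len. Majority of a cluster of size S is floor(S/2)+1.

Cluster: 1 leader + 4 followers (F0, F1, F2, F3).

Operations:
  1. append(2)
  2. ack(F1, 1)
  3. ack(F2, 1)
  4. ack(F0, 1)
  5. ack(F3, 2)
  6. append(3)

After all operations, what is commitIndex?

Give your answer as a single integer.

Answer: 1

Derivation:
Op 1: append 2 -> log_len=2
Op 2: F1 acks idx 1 -> match: F0=0 F1=1 F2=0 F3=0; commitIndex=0
Op 3: F2 acks idx 1 -> match: F0=0 F1=1 F2=1 F3=0; commitIndex=1
Op 4: F0 acks idx 1 -> match: F0=1 F1=1 F2=1 F3=0; commitIndex=1
Op 5: F3 acks idx 2 -> match: F0=1 F1=1 F2=1 F3=2; commitIndex=1
Op 6: append 3 -> log_len=5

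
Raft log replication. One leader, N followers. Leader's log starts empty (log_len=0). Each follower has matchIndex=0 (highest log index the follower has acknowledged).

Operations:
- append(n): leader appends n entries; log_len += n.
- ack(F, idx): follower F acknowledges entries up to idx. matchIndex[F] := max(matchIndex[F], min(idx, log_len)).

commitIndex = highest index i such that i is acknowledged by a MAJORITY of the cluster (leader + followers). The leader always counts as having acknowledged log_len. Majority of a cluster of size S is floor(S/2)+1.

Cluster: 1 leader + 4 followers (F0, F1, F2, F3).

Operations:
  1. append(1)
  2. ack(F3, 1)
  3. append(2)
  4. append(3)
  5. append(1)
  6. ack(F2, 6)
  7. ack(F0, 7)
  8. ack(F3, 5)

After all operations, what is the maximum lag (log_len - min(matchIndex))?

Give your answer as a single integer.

Op 1: append 1 -> log_len=1
Op 2: F3 acks idx 1 -> match: F0=0 F1=0 F2=0 F3=1; commitIndex=0
Op 3: append 2 -> log_len=3
Op 4: append 3 -> log_len=6
Op 5: append 1 -> log_len=7
Op 6: F2 acks idx 6 -> match: F0=0 F1=0 F2=6 F3=1; commitIndex=1
Op 7: F0 acks idx 7 -> match: F0=7 F1=0 F2=6 F3=1; commitIndex=6
Op 8: F3 acks idx 5 -> match: F0=7 F1=0 F2=6 F3=5; commitIndex=6

Answer: 7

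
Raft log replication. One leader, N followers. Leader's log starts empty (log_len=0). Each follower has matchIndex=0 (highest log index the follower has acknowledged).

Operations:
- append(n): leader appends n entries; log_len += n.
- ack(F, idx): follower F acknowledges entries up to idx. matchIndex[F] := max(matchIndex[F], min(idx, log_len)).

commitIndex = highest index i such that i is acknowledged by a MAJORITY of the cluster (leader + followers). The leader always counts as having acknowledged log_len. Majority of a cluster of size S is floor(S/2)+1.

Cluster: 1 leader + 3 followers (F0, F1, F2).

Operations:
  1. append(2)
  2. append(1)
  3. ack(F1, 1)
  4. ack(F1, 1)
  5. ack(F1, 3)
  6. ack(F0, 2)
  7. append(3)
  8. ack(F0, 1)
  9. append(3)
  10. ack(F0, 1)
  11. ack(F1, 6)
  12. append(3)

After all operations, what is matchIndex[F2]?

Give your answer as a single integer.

Op 1: append 2 -> log_len=2
Op 2: append 1 -> log_len=3
Op 3: F1 acks idx 1 -> match: F0=0 F1=1 F2=0; commitIndex=0
Op 4: F1 acks idx 1 -> match: F0=0 F1=1 F2=0; commitIndex=0
Op 5: F1 acks idx 3 -> match: F0=0 F1=3 F2=0; commitIndex=0
Op 6: F0 acks idx 2 -> match: F0=2 F1=3 F2=0; commitIndex=2
Op 7: append 3 -> log_len=6
Op 8: F0 acks idx 1 -> match: F0=2 F1=3 F2=0; commitIndex=2
Op 9: append 3 -> log_len=9
Op 10: F0 acks idx 1 -> match: F0=2 F1=3 F2=0; commitIndex=2
Op 11: F1 acks idx 6 -> match: F0=2 F1=6 F2=0; commitIndex=2
Op 12: append 3 -> log_len=12

Answer: 0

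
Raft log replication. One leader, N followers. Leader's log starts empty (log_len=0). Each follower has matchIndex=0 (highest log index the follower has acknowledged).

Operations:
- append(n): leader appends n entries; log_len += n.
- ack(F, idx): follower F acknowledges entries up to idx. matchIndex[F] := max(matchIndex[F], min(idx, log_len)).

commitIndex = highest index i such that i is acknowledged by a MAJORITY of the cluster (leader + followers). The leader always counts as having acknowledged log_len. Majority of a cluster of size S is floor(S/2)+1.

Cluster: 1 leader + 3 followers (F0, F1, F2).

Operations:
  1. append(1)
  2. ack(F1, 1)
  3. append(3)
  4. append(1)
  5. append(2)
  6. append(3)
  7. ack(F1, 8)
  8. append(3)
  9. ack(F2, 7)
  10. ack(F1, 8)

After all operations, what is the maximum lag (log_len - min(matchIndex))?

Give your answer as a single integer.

Op 1: append 1 -> log_len=1
Op 2: F1 acks idx 1 -> match: F0=0 F1=1 F2=0; commitIndex=0
Op 3: append 3 -> log_len=4
Op 4: append 1 -> log_len=5
Op 5: append 2 -> log_len=7
Op 6: append 3 -> log_len=10
Op 7: F1 acks idx 8 -> match: F0=0 F1=8 F2=0; commitIndex=0
Op 8: append 3 -> log_len=13
Op 9: F2 acks idx 7 -> match: F0=0 F1=8 F2=7; commitIndex=7
Op 10: F1 acks idx 8 -> match: F0=0 F1=8 F2=7; commitIndex=7

Answer: 13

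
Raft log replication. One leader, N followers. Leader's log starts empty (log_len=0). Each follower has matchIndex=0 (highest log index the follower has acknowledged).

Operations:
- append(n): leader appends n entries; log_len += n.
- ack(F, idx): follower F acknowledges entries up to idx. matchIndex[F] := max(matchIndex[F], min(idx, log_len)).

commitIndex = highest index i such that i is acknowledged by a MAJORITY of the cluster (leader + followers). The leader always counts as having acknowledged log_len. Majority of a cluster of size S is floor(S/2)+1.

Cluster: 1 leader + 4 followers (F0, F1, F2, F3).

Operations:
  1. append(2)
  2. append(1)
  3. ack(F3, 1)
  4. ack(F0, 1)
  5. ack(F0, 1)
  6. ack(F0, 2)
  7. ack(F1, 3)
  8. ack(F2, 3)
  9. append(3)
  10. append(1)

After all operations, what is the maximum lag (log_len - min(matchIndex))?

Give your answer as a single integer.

Answer: 6

Derivation:
Op 1: append 2 -> log_len=2
Op 2: append 1 -> log_len=3
Op 3: F3 acks idx 1 -> match: F0=0 F1=0 F2=0 F3=1; commitIndex=0
Op 4: F0 acks idx 1 -> match: F0=1 F1=0 F2=0 F3=1; commitIndex=1
Op 5: F0 acks idx 1 -> match: F0=1 F1=0 F2=0 F3=1; commitIndex=1
Op 6: F0 acks idx 2 -> match: F0=2 F1=0 F2=0 F3=1; commitIndex=1
Op 7: F1 acks idx 3 -> match: F0=2 F1=3 F2=0 F3=1; commitIndex=2
Op 8: F2 acks idx 3 -> match: F0=2 F1=3 F2=3 F3=1; commitIndex=3
Op 9: append 3 -> log_len=6
Op 10: append 1 -> log_len=7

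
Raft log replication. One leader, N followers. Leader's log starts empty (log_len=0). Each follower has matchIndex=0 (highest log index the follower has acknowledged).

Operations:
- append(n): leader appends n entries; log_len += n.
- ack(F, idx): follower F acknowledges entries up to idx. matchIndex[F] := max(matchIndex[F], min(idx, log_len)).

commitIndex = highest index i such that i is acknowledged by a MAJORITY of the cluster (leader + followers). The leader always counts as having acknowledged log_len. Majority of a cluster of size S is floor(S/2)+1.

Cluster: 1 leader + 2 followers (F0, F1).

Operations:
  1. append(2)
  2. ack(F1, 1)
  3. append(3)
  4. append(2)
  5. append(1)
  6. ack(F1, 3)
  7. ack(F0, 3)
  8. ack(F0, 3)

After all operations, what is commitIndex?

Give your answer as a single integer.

Answer: 3

Derivation:
Op 1: append 2 -> log_len=2
Op 2: F1 acks idx 1 -> match: F0=0 F1=1; commitIndex=1
Op 3: append 3 -> log_len=5
Op 4: append 2 -> log_len=7
Op 5: append 1 -> log_len=8
Op 6: F1 acks idx 3 -> match: F0=0 F1=3; commitIndex=3
Op 7: F0 acks idx 3 -> match: F0=3 F1=3; commitIndex=3
Op 8: F0 acks idx 3 -> match: F0=3 F1=3; commitIndex=3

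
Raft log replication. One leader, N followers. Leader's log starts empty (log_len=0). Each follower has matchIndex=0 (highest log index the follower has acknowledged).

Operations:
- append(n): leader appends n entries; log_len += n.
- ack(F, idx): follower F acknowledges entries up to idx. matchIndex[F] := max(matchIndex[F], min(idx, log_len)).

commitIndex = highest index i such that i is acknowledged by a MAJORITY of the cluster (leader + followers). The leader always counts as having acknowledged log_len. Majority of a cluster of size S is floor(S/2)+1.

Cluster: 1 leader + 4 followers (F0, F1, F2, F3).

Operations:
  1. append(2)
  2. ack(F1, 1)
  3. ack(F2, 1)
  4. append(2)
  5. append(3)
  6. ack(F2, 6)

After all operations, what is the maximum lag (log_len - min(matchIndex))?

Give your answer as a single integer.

Answer: 7

Derivation:
Op 1: append 2 -> log_len=2
Op 2: F1 acks idx 1 -> match: F0=0 F1=1 F2=0 F3=0; commitIndex=0
Op 3: F2 acks idx 1 -> match: F0=0 F1=1 F2=1 F3=0; commitIndex=1
Op 4: append 2 -> log_len=4
Op 5: append 3 -> log_len=7
Op 6: F2 acks idx 6 -> match: F0=0 F1=1 F2=6 F3=0; commitIndex=1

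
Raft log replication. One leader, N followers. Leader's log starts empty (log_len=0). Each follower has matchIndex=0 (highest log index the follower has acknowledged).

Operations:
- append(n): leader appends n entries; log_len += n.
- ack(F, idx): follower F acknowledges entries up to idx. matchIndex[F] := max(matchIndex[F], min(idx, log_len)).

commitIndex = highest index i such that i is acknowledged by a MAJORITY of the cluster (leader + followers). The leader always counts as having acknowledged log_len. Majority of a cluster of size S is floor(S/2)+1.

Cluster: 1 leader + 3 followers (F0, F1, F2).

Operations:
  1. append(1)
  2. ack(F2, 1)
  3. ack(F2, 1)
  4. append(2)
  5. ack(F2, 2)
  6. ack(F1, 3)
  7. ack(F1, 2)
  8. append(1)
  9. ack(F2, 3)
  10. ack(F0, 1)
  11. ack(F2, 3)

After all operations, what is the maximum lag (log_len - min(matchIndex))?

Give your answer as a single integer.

Answer: 3

Derivation:
Op 1: append 1 -> log_len=1
Op 2: F2 acks idx 1 -> match: F0=0 F1=0 F2=1; commitIndex=0
Op 3: F2 acks idx 1 -> match: F0=0 F1=0 F2=1; commitIndex=0
Op 4: append 2 -> log_len=3
Op 5: F2 acks idx 2 -> match: F0=0 F1=0 F2=2; commitIndex=0
Op 6: F1 acks idx 3 -> match: F0=0 F1=3 F2=2; commitIndex=2
Op 7: F1 acks idx 2 -> match: F0=0 F1=3 F2=2; commitIndex=2
Op 8: append 1 -> log_len=4
Op 9: F2 acks idx 3 -> match: F0=0 F1=3 F2=3; commitIndex=3
Op 10: F0 acks idx 1 -> match: F0=1 F1=3 F2=3; commitIndex=3
Op 11: F2 acks idx 3 -> match: F0=1 F1=3 F2=3; commitIndex=3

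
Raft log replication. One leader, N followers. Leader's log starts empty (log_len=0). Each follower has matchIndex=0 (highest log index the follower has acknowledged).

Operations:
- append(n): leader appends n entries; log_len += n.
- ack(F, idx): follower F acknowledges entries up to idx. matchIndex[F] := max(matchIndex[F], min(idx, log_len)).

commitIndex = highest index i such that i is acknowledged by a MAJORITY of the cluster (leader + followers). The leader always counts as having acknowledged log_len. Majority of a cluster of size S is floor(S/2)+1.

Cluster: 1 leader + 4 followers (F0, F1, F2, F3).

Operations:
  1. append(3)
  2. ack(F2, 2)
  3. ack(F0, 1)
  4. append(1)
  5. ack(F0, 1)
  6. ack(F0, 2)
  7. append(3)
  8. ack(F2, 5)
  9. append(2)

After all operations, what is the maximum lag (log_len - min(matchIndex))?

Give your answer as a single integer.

Op 1: append 3 -> log_len=3
Op 2: F2 acks idx 2 -> match: F0=0 F1=0 F2=2 F3=0; commitIndex=0
Op 3: F0 acks idx 1 -> match: F0=1 F1=0 F2=2 F3=0; commitIndex=1
Op 4: append 1 -> log_len=4
Op 5: F0 acks idx 1 -> match: F0=1 F1=0 F2=2 F3=0; commitIndex=1
Op 6: F0 acks idx 2 -> match: F0=2 F1=0 F2=2 F3=0; commitIndex=2
Op 7: append 3 -> log_len=7
Op 8: F2 acks idx 5 -> match: F0=2 F1=0 F2=5 F3=0; commitIndex=2
Op 9: append 2 -> log_len=9

Answer: 9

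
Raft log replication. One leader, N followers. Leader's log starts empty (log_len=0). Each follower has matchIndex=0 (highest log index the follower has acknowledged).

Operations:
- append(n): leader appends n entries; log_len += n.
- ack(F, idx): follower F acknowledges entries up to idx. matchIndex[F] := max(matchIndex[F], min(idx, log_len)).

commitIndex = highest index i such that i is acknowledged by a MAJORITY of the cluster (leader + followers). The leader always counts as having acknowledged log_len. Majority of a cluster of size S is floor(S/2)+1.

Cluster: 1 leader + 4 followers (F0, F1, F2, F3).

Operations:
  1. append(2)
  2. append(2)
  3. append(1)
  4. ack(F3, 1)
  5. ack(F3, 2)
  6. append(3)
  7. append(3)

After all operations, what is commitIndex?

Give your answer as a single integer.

Answer: 0

Derivation:
Op 1: append 2 -> log_len=2
Op 2: append 2 -> log_len=4
Op 3: append 1 -> log_len=5
Op 4: F3 acks idx 1 -> match: F0=0 F1=0 F2=0 F3=1; commitIndex=0
Op 5: F3 acks idx 2 -> match: F0=0 F1=0 F2=0 F3=2; commitIndex=0
Op 6: append 3 -> log_len=8
Op 7: append 3 -> log_len=11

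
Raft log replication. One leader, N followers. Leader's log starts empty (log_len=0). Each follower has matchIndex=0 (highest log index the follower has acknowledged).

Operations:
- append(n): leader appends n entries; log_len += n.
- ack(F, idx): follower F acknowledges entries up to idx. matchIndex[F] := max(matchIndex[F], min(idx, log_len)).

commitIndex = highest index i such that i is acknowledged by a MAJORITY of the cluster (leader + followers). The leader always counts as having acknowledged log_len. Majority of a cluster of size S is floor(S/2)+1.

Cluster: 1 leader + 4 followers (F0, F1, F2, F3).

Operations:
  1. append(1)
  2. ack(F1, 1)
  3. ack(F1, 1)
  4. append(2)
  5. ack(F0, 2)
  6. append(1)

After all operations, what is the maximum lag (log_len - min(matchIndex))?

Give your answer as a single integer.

Answer: 4

Derivation:
Op 1: append 1 -> log_len=1
Op 2: F1 acks idx 1 -> match: F0=0 F1=1 F2=0 F3=0; commitIndex=0
Op 3: F1 acks idx 1 -> match: F0=0 F1=1 F2=0 F3=0; commitIndex=0
Op 4: append 2 -> log_len=3
Op 5: F0 acks idx 2 -> match: F0=2 F1=1 F2=0 F3=0; commitIndex=1
Op 6: append 1 -> log_len=4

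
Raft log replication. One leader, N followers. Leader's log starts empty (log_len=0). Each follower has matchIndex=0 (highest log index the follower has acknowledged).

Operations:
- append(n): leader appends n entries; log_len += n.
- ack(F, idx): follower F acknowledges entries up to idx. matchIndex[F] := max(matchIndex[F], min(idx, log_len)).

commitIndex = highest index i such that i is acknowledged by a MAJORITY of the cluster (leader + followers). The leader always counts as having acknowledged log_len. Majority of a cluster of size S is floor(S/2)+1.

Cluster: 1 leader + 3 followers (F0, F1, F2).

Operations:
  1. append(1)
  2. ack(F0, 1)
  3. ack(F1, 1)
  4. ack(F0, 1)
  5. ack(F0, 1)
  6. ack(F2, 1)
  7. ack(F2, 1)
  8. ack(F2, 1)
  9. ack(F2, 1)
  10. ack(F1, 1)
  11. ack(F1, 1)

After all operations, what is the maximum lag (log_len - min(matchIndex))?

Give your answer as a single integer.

Op 1: append 1 -> log_len=1
Op 2: F0 acks idx 1 -> match: F0=1 F1=0 F2=0; commitIndex=0
Op 3: F1 acks idx 1 -> match: F0=1 F1=1 F2=0; commitIndex=1
Op 4: F0 acks idx 1 -> match: F0=1 F1=1 F2=0; commitIndex=1
Op 5: F0 acks idx 1 -> match: F0=1 F1=1 F2=0; commitIndex=1
Op 6: F2 acks idx 1 -> match: F0=1 F1=1 F2=1; commitIndex=1
Op 7: F2 acks idx 1 -> match: F0=1 F1=1 F2=1; commitIndex=1
Op 8: F2 acks idx 1 -> match: F0=1 F1=1 F2=1; commitIndex=1
Op 9: F2 acks idx 1 -> match: F0=1 F1=1 F2=1; commitIndex=1
Op 10: F1 acks idx 1 -> match: F0=1 F1=1 F2=1; commitIndex=1
Op 11: F1 acks idx 1 -> match: F0=1 F1=1 F2=1; commitIndex=1

Answer: 0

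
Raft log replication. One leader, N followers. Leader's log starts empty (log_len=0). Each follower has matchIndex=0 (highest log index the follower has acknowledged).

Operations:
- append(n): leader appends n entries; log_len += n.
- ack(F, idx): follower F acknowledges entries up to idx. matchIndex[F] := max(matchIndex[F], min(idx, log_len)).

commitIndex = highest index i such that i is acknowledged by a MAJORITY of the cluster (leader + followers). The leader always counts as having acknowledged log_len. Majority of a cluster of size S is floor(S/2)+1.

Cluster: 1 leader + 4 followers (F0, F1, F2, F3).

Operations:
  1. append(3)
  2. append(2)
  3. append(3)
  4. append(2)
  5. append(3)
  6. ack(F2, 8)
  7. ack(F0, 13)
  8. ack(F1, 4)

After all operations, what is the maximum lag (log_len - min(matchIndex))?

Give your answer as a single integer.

Op 1: append 3 -> log_len=3
Op 2: append 2 -> log_len=5
Op 3: append 3 -> log_len=8
Op 4: append 2 -> log_len=10
Op 5: append 3 -> log_len=13
Op 6: F2 acks idx 8 -> match: F0=0 F1=0 F2=8 F3=0; commitIndex=0
Op 7: F0 acks idx 13 -> match: F0=13 F1=0 F2=8 F3=0; commitIndex=8
Op 8: F1 acks idx 4 -> match: F0=13 F1=4 F2=8 F3=0; commitIndex=8

Answer: 13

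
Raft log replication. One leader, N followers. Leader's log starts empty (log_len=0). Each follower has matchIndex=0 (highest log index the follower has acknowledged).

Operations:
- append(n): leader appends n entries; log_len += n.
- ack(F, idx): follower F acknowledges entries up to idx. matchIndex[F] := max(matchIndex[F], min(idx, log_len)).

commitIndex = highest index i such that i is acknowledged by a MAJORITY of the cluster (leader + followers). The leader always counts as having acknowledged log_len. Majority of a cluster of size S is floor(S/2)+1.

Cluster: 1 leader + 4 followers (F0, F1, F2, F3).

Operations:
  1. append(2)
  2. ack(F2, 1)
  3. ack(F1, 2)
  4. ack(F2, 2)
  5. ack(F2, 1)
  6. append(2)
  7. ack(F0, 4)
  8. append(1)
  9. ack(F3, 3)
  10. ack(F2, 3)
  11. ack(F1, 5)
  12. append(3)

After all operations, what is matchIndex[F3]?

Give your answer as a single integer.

Op 1: append 2 -> log_len=2
Op 2: F2 acks idx 1 -> match: F0=0 F1=0 F2=1 F3=0; commitIndex=0
Op 3: F1 acks idx 2 -> match: F0=0 F1=2 F2=1 F3=0; commitIndex=1
Op 4: F2 acks idx 2 -> match: F0=0 F1=2 F2=2 F3=0; commitIndex=2
Op 5: F2 acks idx 1 -> match: F0=0 F1=2 F2=2 F3=0; commitIndex=2
Op 6: append 2 -> log_len=4
Op 7: F0 acks idx 4 -> match: F0=4 F1=2 F2=2 F3=0; commitIndex=2
Op 8: append 1 -> log_len=5
Op 9: F3 acks idx 3 -> match: F0=4 F1=2 F2=2 F3=3; commitIndex=3
Op 10: F2 acks idx 3 -> match: F0=4 F1=2 F2=3 F3=3; commitIndex=3
Op 11: F1 acks idx 5 -> match: F0=4 F1=5 F2=3 F3=3; commitIndex=4
Op 12: append 3 -> log_len=8

Answer: 3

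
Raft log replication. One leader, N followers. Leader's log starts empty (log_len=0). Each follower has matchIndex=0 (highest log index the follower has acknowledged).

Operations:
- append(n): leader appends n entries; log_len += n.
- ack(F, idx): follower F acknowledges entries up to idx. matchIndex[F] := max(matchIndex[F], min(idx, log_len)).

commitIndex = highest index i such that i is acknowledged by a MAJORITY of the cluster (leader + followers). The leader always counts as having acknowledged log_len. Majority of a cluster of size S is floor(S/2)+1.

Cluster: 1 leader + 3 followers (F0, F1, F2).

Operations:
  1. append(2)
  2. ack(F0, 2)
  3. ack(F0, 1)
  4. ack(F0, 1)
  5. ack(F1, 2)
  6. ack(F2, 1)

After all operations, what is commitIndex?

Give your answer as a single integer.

Answer: 2

Derivation:
Op 1: append 2 -> log_len=2
Op 2: F0 acks idx 2 -> match: F0=2 F1=0 F2=0; commitIndex=0
Op 3: F0 acks idx 1 -> match: F0=2 F1=0 F2=0; commitIndex=0
Op 4: F0 acks idx 1 -> match: F0=2 F1=0 F2=0; commitIndex=0
Op 5: F1 acks idx 2 -> match: F0=2 F1=2 F2=0; commitIndex=2
Op 6: F2 acks idx 1 -> match: F0=2 F1=2 F2=1; commitIndex=2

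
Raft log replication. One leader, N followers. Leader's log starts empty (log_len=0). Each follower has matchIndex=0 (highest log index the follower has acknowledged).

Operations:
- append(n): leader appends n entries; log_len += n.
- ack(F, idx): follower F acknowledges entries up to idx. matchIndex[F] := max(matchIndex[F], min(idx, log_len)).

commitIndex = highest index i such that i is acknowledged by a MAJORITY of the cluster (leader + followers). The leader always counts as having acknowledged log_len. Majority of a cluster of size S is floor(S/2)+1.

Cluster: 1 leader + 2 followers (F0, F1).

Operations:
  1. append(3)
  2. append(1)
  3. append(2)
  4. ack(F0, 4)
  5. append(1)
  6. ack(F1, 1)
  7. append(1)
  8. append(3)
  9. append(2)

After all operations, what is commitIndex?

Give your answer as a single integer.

Answer: 4

Derivation:
Op 1: append 3 -> log_len=3
Op 2: append 1 -> log_len=4
Op 3: append 2 -> log_len=6
Op 4: F0 acks idx 4 -> match: F0=4 F1=0; commitIndex=4
Op 5: append 1 -> log_len=7
Op 6: F1 acks idx 1 -> match: F0=4 F1=1; commitIndex=4
Op 7: append 1 -> log_len=8
Op 8: append 3 -> log_len=11
Op 9: append 2 -> log_len=13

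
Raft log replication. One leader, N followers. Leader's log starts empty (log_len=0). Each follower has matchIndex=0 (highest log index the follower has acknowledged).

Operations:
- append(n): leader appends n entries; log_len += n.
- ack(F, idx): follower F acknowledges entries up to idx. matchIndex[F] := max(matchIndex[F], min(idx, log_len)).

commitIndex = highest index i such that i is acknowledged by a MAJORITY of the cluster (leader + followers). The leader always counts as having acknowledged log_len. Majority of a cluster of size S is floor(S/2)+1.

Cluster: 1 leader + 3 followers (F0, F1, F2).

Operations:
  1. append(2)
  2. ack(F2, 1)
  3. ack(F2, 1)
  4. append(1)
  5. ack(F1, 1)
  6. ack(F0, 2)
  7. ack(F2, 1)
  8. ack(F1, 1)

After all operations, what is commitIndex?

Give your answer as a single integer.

Op 1: append 2 -> log_len=2
Op 2: F2 acks idx 1 -> match: F0=0 F1=0 F2=1; commitIndex=0
Op 3: F2 acks idx 1 -> match: F0=0 F1=0 F2=1; commitIndex=0
Op 4: append 1 -> log_len=3
Op 5: F1 acks idx 1 -> match: F0=0 F1=1 F2=1; commitIndex=1
Op 6: F0 acks idx 2 -> match: F0=2 F1=1 F2=1; commitIndex=1
Op 7: F2 acks idx 1 -> match: F0=2 F1=1 F2=1; commitIndex=1
Op 8: F1 acks idx 1 -> match: F0=2 F1=1 F2=1; commitIndex=1

Answer: 1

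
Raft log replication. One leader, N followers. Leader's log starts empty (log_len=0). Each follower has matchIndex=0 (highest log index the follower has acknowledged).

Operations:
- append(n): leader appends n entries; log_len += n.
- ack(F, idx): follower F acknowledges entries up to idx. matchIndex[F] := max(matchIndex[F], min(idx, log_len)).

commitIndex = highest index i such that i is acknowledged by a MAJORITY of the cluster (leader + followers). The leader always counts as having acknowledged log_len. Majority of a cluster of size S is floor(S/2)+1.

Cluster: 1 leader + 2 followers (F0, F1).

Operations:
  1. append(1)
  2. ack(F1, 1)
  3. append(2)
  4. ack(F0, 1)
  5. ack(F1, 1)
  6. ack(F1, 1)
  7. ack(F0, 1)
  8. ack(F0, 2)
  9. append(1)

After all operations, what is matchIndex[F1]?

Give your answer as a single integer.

Op 1: append 1 -> log_len=1
Op 2: F1 acks idx 1 -> match: F0=0 F1=1; commitIndex=1
Op 3: append 2 -> log_len=3
Op 4: F0 acks idx 1 -> match: F0=1 F1=1; commitIndex=1
Op 5: F1 acks idx 1 -> match: F0=1 F1=1; commitIndex=1
Op 6: F1 acks idx 1 -> match: F0=1 F1=1; commitIndex=1
Op 7: F0 acks idx 1 -> match: F0=1 F1=1; commitIndex=1
Op 8: F0 acks idx 2 -> match: F0=2 F1=1; commitIndex=2
Op 9: append 1 -> log_len=4

Answer: 1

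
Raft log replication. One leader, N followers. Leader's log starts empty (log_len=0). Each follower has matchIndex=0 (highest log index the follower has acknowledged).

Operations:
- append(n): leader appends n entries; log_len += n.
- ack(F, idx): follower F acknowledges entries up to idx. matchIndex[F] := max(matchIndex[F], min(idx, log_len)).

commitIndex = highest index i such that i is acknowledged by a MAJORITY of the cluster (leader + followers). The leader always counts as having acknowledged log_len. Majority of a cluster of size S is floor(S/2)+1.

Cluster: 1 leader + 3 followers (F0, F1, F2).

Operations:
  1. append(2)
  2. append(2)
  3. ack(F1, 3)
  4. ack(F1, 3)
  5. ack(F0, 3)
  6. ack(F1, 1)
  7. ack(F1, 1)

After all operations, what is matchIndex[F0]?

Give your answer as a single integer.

Answer: 3

Derivation:
Op 1: append 2 -> log_len=2
Op 2: append 2 -> log_len=4
Op 3: F1 acks idx 3 -> match: F0=0 F1=3 F2=0; commitIndex=0
Op 4: F1 acks idx 3 -> match: F0=0 F1=3 F2=0; commitIndex=0
Op 5: F0 acks idx 3 -> match: F0=3 F1=3 F2=0; commitIndex=3
Op 6: F1 acks idx 1 -> match: F0=3 F1=3 F2=0; commitIndex=3
Op 7: F1 acks idx 1 -> match: F0=3 F1=3 F2=0; commitIndex=3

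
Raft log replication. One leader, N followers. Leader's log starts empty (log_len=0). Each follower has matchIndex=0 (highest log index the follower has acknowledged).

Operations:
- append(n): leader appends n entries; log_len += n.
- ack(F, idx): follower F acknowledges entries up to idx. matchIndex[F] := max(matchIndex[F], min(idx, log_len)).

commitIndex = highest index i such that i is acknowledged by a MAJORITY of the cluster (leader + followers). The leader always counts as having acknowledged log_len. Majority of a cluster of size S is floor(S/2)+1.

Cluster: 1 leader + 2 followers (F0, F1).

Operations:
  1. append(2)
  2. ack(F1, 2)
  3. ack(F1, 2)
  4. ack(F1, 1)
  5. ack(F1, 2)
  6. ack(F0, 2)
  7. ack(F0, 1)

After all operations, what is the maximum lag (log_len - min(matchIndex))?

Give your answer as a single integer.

Op 1: append 2 -> log_len=2
Op 2: F1 acks idx 2 -> match: F0=0 F1=2; commitIndex=2
Op 3: F1 acks idx 2 -> match: F0=0 F1=2; commitIndex=2
Op 4: F1 acks idx 1 -> match: F0=0 F1=2; commitIndex=2
Op 5: F1 acks idx 2 -> match: F0=0 F1=2; commitIndex=2
Op 6: F0 acks idx 2 -> match: F0=2 F1=2; commitIndex=2
Op 7: F0 acks idx 1 -> match: F0=2 F1=2; commitIndex=2

Answer: 0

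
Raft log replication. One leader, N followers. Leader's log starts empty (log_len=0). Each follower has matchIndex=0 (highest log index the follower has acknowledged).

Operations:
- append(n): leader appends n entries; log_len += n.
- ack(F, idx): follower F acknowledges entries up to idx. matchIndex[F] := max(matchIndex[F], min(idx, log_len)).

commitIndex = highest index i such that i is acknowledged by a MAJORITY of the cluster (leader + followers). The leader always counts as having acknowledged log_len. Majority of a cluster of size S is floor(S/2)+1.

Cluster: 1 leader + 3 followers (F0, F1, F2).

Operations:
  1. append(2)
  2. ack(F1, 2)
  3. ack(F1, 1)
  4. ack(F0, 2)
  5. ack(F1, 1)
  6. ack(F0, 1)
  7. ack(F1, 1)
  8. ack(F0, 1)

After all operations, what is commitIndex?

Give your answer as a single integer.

Answer: 2

Derivation:
Op 1: append 2 -> log_len=2
Op 2: F1 acks idx 2 -> match: F0=0 F1=2 F2=0; commitIndex=0
Op 3: F1 acks idx 1 -> match: F0=0 F1=2 F2=0; commitIndex=0
Op 4: F0 acks idx 2 -> match: F0=2 F1=2 F2=0; commitIndex=2
Op 5: F1 acks idx 1 -> match: F0=2 F1=2 F2=0; commitIndex=2
Op 6: F0 acks idx 1 -> match: F0=2 F1=2 F2=0; commitIndex=2
Op 7: F1 acks idx 1 -> match: F0=2 F1=2 F2=0; commitIndex=2
Op 8: F0 acks idx 1 -> match: F0=2 F1=2 F2=0; commitIndex=2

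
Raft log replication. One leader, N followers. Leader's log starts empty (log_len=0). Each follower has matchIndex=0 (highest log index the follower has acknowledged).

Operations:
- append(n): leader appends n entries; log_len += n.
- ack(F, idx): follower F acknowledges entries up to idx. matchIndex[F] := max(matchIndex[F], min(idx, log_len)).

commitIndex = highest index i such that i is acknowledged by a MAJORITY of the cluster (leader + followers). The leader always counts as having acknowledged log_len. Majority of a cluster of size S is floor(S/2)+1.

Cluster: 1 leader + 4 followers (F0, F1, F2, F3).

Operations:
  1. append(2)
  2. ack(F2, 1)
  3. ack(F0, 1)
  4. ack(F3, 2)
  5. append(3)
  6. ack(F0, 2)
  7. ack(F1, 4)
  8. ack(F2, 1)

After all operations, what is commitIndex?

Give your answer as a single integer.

Answer: 2

Derivation:
Op 1: append 2 -> log_len=2
Op 2: F2 acks idx 1 -> match: F0=0 F1=0 F2=1 F3=0; commitIndex=0
Op 3: F0 acks idx 1 -> match: F0=1 F1=0 F2=1 F3=0; commitIndex=1
Op 4: F3 acks idx 2 -> match: F0=1 F1=0 F2=1 F3=2; commitIndex=1
Op 5: append 3 -> log_len=5
Op 6: F0 acks idx 2 -> match: F0=2 F1=0 F2=1 F3=2; commitIndex=2
Op 7: F1 acks idx 4 -> match: F0=2 F1=4 F2=1 F3=2; commitIndex=2
Op 8: F2 acks idx 1 -> match: F0=2 F1=4 F2=1 F3=2; commitIndex=2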